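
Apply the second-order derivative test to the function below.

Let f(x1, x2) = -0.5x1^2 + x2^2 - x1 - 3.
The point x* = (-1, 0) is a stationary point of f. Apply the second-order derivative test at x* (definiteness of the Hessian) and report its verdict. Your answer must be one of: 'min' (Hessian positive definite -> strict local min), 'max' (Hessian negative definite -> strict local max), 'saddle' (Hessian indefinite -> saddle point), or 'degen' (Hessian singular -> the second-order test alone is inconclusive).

Compute the Hessian H = grad^2 f:
  H = [[-1, 0], [0, 2]]
Verify stationarity: grad f(x*) = H x* + g = (0, 0).
Eigenvalues of H: -1, 2.
Eigenvalues have mixed signs, so H is indefinite -> x* is a saddle point.

saddle


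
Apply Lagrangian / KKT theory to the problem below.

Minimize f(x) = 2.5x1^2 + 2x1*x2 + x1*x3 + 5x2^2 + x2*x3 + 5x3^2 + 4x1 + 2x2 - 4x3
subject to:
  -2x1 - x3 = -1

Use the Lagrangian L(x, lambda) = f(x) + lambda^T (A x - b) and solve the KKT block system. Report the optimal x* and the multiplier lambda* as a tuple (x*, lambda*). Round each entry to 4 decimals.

Form the Lagrangian:
  L(x, lambda) = (1/2) x^T Q x + c^T x + lambda^T (A x - b)
Stationarity (grad_x L = 0): Q x + c + A^T lambda = 0.
Primal feasibility: A x = b.

This gives the KKT block system:
  [ Q   A^T ] [ x     ]   [-c ]
  [ A    0  ] [ lambda ] = [ b ]

Solving the linear system:
  x*      = (0.1707, -0.3, 0.6585)
  lambda* = (2.4561)
  f(x*)   = -0.0476

x* = (0.1707, -0.3, 0.6585), lambda* = (2.4561)


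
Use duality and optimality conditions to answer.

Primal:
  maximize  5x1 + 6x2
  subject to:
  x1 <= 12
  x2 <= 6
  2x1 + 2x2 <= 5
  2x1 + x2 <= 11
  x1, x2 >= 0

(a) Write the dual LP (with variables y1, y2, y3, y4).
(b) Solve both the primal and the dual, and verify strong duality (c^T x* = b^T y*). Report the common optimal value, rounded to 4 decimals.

The standard primal-dual pair for 'max c^T x s.t. A x <= b, x >= 0' is:
  Dual:  min b^T y  s.t.  A^T y >= c,  y >= 0.

So the dual LP is:
  minimize  12y1 + 6y2 + 5y3 + 11y4
  subject to:
    y1 + 2y3 + 2y4 >= 5
    y2 + 2y3 + y4 >= 6
    y1, y2, y3, y4 >= 0

Solving the primal: x* = (0, 2.5).
  primal value c^T x* = 15.
Solving the dual: y* = (0, 0, 3, 0).
  dual value b^T y* = 15.
Strong duality: c^T x* = b^T y*. Confirmed.

15


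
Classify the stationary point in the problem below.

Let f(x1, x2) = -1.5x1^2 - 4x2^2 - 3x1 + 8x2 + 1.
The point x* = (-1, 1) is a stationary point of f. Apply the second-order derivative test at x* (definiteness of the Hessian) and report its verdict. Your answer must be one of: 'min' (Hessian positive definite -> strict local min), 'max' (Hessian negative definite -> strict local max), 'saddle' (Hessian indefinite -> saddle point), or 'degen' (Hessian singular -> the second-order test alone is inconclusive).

Compute the Hessian H = grad^2 f:
  H = [[-3, 0], [0, -8]]
Verify stationarity: grad f(x*) = H x* + g = (0, 0).
Eigenvalues of H: -8, -3.
Both eigenvalues < 0, so H is negative definite -> x* is a strict local max.

max


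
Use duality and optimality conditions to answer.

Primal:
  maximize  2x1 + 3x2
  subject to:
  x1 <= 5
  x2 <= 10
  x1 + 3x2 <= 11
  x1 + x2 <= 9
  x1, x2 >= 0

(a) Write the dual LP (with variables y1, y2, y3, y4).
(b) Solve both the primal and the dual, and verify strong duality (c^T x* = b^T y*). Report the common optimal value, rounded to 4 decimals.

The standard primal-dual pair for 'max c^T x s.t. A x <= b, x >= 0' is:
  Dual:  min b^T y  s.t.  A^T y >= c,  y >= 0.

So the dual LP is:
  minimize  5y1 + 10y2 + 11y3 + 9y4
  subject to:
    y1 + y3 + y4 >= 2
    y2 + 3y3 + y4 >= 3
    y1, y2, y3, y4 >= 0

Solving the primal: x* = (5, 2).
  primal value c^T x* = 16.
Solving the dual: y* = (1, 0, 1, 0).
  dual value b^T y* = 16.
Strong duality: c^T x* = b^T y*. Confirmed.

16


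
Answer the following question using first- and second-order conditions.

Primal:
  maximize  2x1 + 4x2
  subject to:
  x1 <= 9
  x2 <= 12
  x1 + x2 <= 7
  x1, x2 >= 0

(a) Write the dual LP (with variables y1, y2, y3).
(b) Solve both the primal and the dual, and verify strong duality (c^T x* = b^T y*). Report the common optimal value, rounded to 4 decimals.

The standard primal-dual pair for 'max c^T x s.t. A x <= b, x >= 0' is:
  Dual:  min b^T y  s.t.  A^T y >= c,  y >= 0.

So the dual LP is:
  minimize  9y1 + 12y2 + 7y3
  subject to:
    y1 + y3 >= 2
    y2 + y3 >= 4
    y1, y2, y3 >= 0

Solving the primal: x* = (0, 7).
  primal value c^T x* = 28.
Solving the dual: y* = (0, 0, 4).
  dual value b^T y* = 28.
Strong duality: c^T x* = b^T y*. Confirmed.

28


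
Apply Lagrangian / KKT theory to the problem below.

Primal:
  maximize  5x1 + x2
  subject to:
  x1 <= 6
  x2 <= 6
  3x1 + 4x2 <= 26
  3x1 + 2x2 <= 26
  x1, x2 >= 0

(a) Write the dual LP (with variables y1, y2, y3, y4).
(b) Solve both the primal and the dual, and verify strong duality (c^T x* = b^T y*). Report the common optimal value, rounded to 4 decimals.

The standard primal-dual pair for 'max c^T x s.t. A x <= b, x >= 0' is:
  Dual:  min b^T y  s.t.  A^T y >= c,  y >= 0.

So the dual LP is:
  minimize  6y1 + 6y2 + 26y3 + 26y4
  subject to:
    y1 + 3y3 + 3y4 >= 5
    y2 + 4y3 + 2y4 >= 1
    y1, y2, y3, y4 >= 0

Solving the primal: x* = (6, 2).
  primal value c^T x* = 32.
Solving the dual: y* = (4.25, 0, 0.25, 0).
  dual value b^T y* = 32.
Strong duality: c^T x* = b^T y*. Confirmed.

32


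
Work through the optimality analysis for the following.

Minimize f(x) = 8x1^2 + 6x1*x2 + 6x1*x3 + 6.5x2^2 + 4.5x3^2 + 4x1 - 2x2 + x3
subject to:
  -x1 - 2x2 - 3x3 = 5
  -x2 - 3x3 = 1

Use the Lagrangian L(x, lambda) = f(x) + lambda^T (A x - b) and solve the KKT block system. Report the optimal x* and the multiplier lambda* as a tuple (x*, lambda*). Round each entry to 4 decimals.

Form the Lagrangian:
  L(x, lambda) = (1/2) x^T Q x + c^T x + lambda^T (A x - b)
Stationarity (grad_x L = 0): Q x + c + A^T lambda = 0.
Primal feasibility: A x = b.

This gives the KKT block system:
  [ Q   A^T ] [ x     ]   [-c ]
  [ A    0  ] [ lambda ] = [ b ]

Solving the linear system:
  x*      = (-1.9697, -2.0303, 0.3434)
  lambda* = (-37.6364, 35.0606)
  f(x*)   = 74.8232

x* = (-1.9697, -2.0303, 0.3434), lambda* = (-37.6364, 35.0606)


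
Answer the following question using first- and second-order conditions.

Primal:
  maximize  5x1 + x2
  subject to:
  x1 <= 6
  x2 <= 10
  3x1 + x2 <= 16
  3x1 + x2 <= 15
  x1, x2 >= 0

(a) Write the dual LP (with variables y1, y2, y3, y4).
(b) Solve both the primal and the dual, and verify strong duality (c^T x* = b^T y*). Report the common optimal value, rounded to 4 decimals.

The standard primal-dual pair for 'max c^T x s.t. A x <= b, x >= 0' is:
  Dual:  min b^T y  s.t.  A^T y >= c,  y >= 0.

So the dual LP is:
  minimize  6y1 + 10y2 + 16y3 + 15y4
  subject to:
    y1 + 3y3 + 3y4 >= 5
    y2 + y3 + y4 >= 1
    y1, y2, y3, y4 >= 0

Solving the primal: x* = (5, 0).
  primal value c^T x* = 25.
Solving the dual: y* = (0, 0, 0, 1.6667).
  dual value b^T y* = 25.
Strong duality: c^T x* = b^T y*. Confirmed.

25


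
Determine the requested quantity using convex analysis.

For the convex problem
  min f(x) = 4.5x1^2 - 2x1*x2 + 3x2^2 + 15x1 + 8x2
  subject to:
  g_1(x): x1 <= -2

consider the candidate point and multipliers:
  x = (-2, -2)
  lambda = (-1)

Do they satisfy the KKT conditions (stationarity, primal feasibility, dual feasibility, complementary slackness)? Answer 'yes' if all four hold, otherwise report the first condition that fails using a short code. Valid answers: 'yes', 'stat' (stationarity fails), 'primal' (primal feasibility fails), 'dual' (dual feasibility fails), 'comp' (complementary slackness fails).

Gradient of f: grad f(x) = Q x + c = (1, 0)
Constraint values g_i(x) = a_i^T x - b_i:
  g_1((-2, -2)) = 0
Stationarity residual: grad f(x) + sum_i lambda_i a_i = (0, 0)
  -> stationarity OK
Primal feasibility (all g_i <= 0): OK
Dual feasibility (all lambda_i >= 0): FAILS
Complementary slackness (lambda_i * g_i(x) = 0 for all i): OK

Verdict: the first failing condition is dual_feasibility -> dual.

dual


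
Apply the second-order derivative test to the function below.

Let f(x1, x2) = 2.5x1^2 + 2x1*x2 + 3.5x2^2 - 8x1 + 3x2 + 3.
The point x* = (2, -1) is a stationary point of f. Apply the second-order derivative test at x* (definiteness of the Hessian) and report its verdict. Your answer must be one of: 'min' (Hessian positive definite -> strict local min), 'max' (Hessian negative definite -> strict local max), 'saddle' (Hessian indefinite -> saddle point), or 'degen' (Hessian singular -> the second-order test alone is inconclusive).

Compute the Hessian H = grad^2 f:
  H = [[5, 2], [2, 7]]
Verify stationarity: grad f(x*) = H x* + g = (0, 0).
Eigenvalues of H: 3.7639, 8.2361.
Both eigenvalues > 0, so H is positive definite -> x* is a strict local min.

min


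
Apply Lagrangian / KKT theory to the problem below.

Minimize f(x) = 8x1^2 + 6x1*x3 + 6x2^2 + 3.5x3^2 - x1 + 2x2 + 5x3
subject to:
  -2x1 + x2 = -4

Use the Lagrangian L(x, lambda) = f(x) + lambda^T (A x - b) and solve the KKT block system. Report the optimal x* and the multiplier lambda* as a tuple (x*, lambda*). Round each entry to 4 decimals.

Form the Lagrangian:
  L(x, lambda) = (1/2) x^T Q x + c^T x + lambda^T (A x - b)
Stationarity (grad_x L = 0): Q x + c + A^T lambda = 0.
Primal feasibility: A x = b.

This gives the KKT block system:
  [ Q   A^T ] [ x     ]   [-c ]
  [ A    0  ] [ lambda ] = [ b ]

Solving the linear system:
  x*      = (1.6529, -0.6942, -2.1311)
  lambda* = (6.3301)
  f(x*)   = 5.8119

x* = (1.6529, -0.6942, -2.1311), lambda* = (6.3301)


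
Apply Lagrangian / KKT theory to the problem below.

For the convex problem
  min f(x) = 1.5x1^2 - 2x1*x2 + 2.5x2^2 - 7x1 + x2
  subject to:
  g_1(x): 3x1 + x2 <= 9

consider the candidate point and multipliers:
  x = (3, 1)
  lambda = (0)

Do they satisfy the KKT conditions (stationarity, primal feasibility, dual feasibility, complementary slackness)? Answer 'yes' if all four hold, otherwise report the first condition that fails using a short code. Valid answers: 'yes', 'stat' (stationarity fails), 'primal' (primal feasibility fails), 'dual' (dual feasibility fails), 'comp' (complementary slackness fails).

Gradient of f: grad f(x) = Q x + c = (0, 0)
Constraint values g_i(x) = a_i^T x - b_i:
  g_1((3, 1)) = 1
Stationarity residual: grad f(x) + sum_i lambda_i a_i = (0, 0)
  -> stationarity OK
Primal feasibility (all g_i <= 0): FAILS
Dual feasibility (all lambda_i >= 0): OK
Complementary slackness (lambda_i * g_i(x) = 0 for all i): OK

Verdict: the first failing condition is primal_feasibility -> primal.

primal


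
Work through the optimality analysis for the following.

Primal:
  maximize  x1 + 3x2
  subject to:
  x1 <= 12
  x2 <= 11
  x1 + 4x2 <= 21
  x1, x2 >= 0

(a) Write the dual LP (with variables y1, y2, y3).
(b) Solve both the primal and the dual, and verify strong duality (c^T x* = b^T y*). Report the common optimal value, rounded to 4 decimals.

The standard primal-dual pair for 'max c^T x s.t. A x <= b, x >= 0' is:
  Dual:  min b^T y  s.t.  A^T y >= c,  y >= 0.

So the dual LP is:
  minimize  12y1 + 11y2 + 21y3
  subject to:
    y1 + y3 >= 1
    y2 + 4y3 >= 3
    y1, y2, y3 >= 0

Solving the primal: x* = (12, 2.25).
  primal value c^T x* = 18.75.
Solving the dual: y* = (0.25, 0, 0.75).
  dual value b^T y* = 18.75.
Strong duality: c^T x* = b^T y*. Confirmed.

18.75


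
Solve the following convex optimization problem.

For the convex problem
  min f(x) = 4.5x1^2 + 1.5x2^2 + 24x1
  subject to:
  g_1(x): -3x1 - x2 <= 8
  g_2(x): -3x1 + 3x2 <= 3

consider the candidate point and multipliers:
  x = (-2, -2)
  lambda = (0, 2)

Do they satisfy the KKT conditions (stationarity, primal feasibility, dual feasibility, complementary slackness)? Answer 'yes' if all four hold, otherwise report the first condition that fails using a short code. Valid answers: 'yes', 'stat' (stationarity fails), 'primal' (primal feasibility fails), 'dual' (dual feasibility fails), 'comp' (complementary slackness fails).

Gradient of f: grad f(x) = Q x + c = (6, -6)
Constraint values g_i(x) = a_i^T x - b_i:
  g_1((-2, -2)) = 0
  g_2((-2, -2)) = -3
Stationarity residual: grad f(x) + sum_i lambda_i a_i = (0, 0)
  -> stationarity OK
Primal feasibility (all g_i <= 0): OK
Dual feasibility (all lambda_i >= 0): OK
Complementary slackness (lambda_i * g_i(x) = 0 for all i): FAILS

Verdict: the first failing condition is complementary_slackness -> comp.

comp


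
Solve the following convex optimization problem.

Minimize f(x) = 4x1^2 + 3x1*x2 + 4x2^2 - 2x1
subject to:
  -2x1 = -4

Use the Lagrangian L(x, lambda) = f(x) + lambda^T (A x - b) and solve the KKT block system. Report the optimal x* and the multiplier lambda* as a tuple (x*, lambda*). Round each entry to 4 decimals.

Form the Lagrangian:
  L(x, lambda) = (1/2) x^T Q x + c^T x + lambda^T (A x - b)
Stationarity (grad_x L = 0): Q x + c + A^T lambda = 0.
Primal feasibility: A x = b.

This gives the KKT block system:
  [ Q   A^T ] [ x     ]   [-c ]
  [ A    0  ] [ lambda ] = [ b ]

Solving the linear system:
  x*      = (2, -0.75)
  lambda* = (5.875)
  f(x*)   = 9.75

x* = (2, -0.75), lambda* = (5.875)


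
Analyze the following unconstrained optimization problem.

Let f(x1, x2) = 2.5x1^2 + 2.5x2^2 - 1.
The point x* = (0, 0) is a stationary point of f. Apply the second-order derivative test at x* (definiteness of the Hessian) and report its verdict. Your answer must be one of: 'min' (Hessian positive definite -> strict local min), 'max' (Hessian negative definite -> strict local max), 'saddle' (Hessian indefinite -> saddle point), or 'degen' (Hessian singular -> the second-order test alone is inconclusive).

Compute the Hessian H = grad^2 f:
  H = [[5, 0], [0, 5]]
Verify stationarity: grad f(x*) = H x* + g = (0, 0).
Eigenvalues of H: 5, 5.
Both eigenvalues > 0, so H is positive definite -> x* is a strict local min.

min


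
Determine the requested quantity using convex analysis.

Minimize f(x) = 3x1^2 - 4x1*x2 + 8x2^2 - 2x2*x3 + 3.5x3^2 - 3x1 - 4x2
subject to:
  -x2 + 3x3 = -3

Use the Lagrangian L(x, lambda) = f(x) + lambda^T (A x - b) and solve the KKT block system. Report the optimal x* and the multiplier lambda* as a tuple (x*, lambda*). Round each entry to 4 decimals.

Form the Lagrangian:
  L(x, lambda) = (1/2) x^T Q x + c^T x + lambda^T (A x - b)
Stationarity (grad_x L = 0): Q x + c + A^T lambda = 0.
Primal feasibility: A x = b.

This gives the KKT block system:
  [ Q   A^T ] [ x     ]   [-c ]
  [ A    0  ] [ lambda ] = [ b ]

Solving the linear system:
  x*      = (0.8304, 0.4957, -0.8348)
  lambda* = (2.2783)
  f(x*)   = 1.1804

x* = (0.8304, 0.4957, -0.8348), lambda* = (2.2783)


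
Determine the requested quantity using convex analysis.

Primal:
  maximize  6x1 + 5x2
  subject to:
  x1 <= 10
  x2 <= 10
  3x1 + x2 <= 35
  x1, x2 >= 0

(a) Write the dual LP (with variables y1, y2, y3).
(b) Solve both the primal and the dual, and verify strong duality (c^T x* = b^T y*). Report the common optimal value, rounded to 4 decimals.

The standard primal-dual pair for 'max c^T x s.t. A x <= b, x >= 0' is:
  Dual:  min b^T y  s.t.  A^T y >= c,  y >= 0.

So the dual LP is:
  minimize  10y1 + 10y2 + 35y3
  subject to:
    y1 + 3y3 >= 6
    y2 + y3 >= 5
    y1, y2, y3 >= 0

Solving the primal: x* = (8.3333, 10).
  primal value c^T x* = 100.
Solving the dual: y* = (0, 3, 2).
  dual value b^T y* = 100.
Strong duality: c^T x* = b^T y*. Confirmed.

100


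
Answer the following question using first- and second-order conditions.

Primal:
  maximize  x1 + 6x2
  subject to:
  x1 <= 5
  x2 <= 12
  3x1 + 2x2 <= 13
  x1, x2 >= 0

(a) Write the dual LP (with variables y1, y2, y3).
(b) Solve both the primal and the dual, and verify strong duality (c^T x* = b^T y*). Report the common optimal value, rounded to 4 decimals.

The standard primal-dual pair for 'max c^T x s.t. A x <= b, x >= 0' is:
  Dual:  min b^T y  s.t.  A^T y >= c,  y >= 0.

So the dual LP is:
  minimize  5y1 + 12y2 + 13y3
  subject to:
    y1 + 3y3 >= 1
    y2 + 2y3 >= 6
    y1, y2, y3 >= 0

Solving the primal: x* = (0, 6.5).
  primal value c^T x* = 39.
Solving the dual: y* = (0, 0, 3).
  dual value b^T y* = 39.
Strong duality: c^T x* = b^T y*. Confirmed.

39


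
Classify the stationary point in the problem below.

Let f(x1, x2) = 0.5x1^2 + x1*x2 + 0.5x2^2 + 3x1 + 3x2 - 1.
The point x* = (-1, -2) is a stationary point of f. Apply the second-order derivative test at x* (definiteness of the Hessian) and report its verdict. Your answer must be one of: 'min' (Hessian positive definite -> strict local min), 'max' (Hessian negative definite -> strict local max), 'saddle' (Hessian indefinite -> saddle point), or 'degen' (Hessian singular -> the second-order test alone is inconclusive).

Compute the Hessian H = grad^2 f:
  H = [[1, 1], [1, 1]]
Verify stationarity: grad f(x*) = H x* + g = (0, 0).
Eigenvalues of H: 0, 2.
H has a zero eigenvalue (singular; positive semidefinite but not definite), so H is neither positive definite, negative definite, nor indefinite. The second-order test alone is inconclusive -> degen.
(Indeed, f is constant along the null direction of H through x*, so x* is not a strict local extremum.)

degen


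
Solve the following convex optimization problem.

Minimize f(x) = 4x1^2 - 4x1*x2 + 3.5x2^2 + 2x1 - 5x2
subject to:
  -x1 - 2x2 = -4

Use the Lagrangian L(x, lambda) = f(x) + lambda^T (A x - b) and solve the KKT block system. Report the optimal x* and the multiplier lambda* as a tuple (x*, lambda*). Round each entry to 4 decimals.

Form the Lagrangian:
  L(x, lambda) = (1/2) x^T Q x + c^T x + lambda^T (A x - b)
Stationarity (grad_x L = 0): Q x + c + A^T lambda = 0.
Primal feasibility: A x = b.

This gives the KKT block system:
  [ Q   A^T ] [ x     ]   [-c ]
  [ A    0  ] [ lambda ] = [ b ]

Solving the linear system:
  x*      = (0.7636, 1.6182)
  lambda* = (1.6364)
  f(x*)   = -0.0091

x* = (0.7636, 1.6182), lambda* = (1.6364)


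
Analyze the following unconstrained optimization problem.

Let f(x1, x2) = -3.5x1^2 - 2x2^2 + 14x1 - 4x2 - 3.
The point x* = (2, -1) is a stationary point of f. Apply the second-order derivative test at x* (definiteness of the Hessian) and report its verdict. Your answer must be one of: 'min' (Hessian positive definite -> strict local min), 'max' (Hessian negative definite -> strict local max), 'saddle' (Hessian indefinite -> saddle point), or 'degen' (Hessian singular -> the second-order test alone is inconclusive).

Compute the Hessian H = grad^2 f:
  H = [[-7, 0], [0, -4]]
Verify stationarity: grad f(x*) = H x* + g = (0, 0).
Eigenvalues of H: -7, -4.
Both eigenvalues < 0, so H is negative definite -> x* is a strict local max.

max


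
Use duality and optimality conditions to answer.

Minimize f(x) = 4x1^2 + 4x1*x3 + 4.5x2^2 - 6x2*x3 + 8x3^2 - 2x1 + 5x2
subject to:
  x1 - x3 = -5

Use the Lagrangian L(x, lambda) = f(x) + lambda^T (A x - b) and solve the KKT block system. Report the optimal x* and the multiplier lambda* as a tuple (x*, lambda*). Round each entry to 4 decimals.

Form the Lagrangian:
  L(x, lambda) = (1/2) x^T Q x + c^T x + lambda^T (A x - b)
Stationarity (grad_x L = 0): Q x + c + A^T lambda = 0.
Primal feasibility: A x = b.

This gives the KKT block system:
  [ Q   A^T ] [ x     ]   [-c ]
  [ A    0  ] [ lambda ] = [ b ]

Solving the linear system:
  x*      = (-2.9048, 0.8413, 2.0952)
  lambda* = (16.8571)
  f(x*)   = 47.1508

x* = (-2.9048, 0.8413, 2.0952), lambda* = (16.8571)


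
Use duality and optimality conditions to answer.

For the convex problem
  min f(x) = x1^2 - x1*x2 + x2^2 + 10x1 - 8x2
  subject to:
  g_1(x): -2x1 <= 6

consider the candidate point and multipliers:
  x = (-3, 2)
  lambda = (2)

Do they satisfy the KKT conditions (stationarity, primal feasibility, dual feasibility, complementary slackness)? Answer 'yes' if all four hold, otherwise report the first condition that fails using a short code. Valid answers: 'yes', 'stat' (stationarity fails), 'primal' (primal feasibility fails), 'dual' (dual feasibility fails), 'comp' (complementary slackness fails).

Gradient of f: grad f(x) = Q x + c = (2, -1)
Constraint values g_i(x) = a_i^T x - b_i:
  g_1((-3, 2)) = 0
Stationarity residual: grad f(x) + sum_i lambda_i a_i = (-2, -1)
  -> stationarity FAILS
Primal feasibility (all g_i <= 0): OK
Dual feasibility (all lambda_i >= 0): OK
Complementary slackness (lambda_i * g_i(x) = 0 for all i): OK

Verdict: the first failing condition is stationarity -> stat.

stat


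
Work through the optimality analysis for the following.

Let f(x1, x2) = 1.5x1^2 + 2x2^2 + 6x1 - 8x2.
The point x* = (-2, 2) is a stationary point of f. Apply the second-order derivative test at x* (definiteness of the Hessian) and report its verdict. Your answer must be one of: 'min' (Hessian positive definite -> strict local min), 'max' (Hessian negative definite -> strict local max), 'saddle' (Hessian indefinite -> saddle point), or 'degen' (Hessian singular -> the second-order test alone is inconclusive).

Compute the Hessian H = grad^2 f:
  H = [[3, 0], [0, 4]]
Verify stationarity: grad f(x*) = H x* + g = (0, 0).
Eigenvalues of H: 3, 4.
Both eigenvalues > 0, so H is positive definite -> x* is a strict local min.

min


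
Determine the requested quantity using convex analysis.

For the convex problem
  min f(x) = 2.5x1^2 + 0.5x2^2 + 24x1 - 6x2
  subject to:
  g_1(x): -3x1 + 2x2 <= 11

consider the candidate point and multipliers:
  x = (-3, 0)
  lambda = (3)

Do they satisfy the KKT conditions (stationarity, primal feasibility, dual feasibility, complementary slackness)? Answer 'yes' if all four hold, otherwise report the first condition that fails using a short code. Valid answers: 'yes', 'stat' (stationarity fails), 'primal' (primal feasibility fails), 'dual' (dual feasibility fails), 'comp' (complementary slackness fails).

Gradient of f: grad f(x) = Q x + c = (9, -6)
Constraint values g_i(x) = a_i^T x - b_i:
  g_1((-3, 0)) = -2
Stationarity residual: grad f(x) + sum_i lambda_i a_i = (0, 0)
  -> stationarity OK
Primal feasibility (all g_i <= 0): OK
Dual feasibility (all lambda_i >= 0): OK
Complementary slackness (lambda_i * g_i(x) = 0 for all i): FAILS

Verdict: the first failing condition is complementary_slackness -> comp.

comp


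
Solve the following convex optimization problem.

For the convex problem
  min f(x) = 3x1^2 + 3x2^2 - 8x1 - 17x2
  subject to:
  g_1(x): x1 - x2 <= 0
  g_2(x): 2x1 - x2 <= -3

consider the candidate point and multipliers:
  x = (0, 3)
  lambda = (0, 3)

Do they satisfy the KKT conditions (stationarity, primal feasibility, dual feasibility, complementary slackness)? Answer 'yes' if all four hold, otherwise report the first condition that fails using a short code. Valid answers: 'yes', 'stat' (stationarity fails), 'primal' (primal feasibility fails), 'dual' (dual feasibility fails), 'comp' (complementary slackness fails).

Gradient of f: grad f(x) = Q x + c = (-8, 1)
Constraint values g_i(x) = a_i^T x - b_i:
  g_1((0, 3)) = -3
  g_2((0, 3)) = 0
Stationarity residual: grad f(x) + sum_i lambda_i a_i = (-2, -2)
  -> stationarity FAILS
Primal feasibility (all g_i <= 0): OK
Dual feasibility (all lambda_i >= 0): OK
Complementary slackness (lambda_i * g_i(x) = 0 for all i): OK

Verdict: the first failing condition is stationarity -> stat.

stat


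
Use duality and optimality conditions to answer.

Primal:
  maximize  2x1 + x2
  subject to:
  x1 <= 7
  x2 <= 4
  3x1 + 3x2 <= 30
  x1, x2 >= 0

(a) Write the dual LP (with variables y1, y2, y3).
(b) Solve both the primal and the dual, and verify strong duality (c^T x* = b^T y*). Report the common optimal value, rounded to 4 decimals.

The standard primal-dual pair for 'max c^T x s.t. A x <= b, x >= 0' is:
  Dual:  min b^T y  s.t.  A^T y >= c,  y >= 0.

So the dual LP is:
  minimize  7y1 + 4y2 + 30y3
  subject to:
    y1 + 3y3 >= 2
    y2 + 3y3 >= 1
    y1, y2, y3 >= 0

Solving the primal: x* = (7, 3).
  primal value c^T x* = 17.
Solving the dual: y* = (1, 0, 0.3333).
  dual value b^T y* = 17.
Strong duality: c^T x* = b^T y*. Confirmed.

17


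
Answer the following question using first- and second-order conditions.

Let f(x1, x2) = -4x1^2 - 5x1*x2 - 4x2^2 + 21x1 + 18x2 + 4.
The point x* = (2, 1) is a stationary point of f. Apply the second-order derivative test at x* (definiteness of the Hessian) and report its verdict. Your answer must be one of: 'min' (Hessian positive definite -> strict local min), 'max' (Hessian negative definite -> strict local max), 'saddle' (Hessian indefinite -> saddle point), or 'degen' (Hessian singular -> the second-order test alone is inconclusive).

Compute the Hessian H = grad^2 f:
  H = [[-8, -5], [-5, -8]]
Verify stationarity: grad f(x*) = H x* + g = (0, 0).
Eigenvalues of H: -13, -3.
Both eigenvalues < 0, so H is negative definite -> x* is a strict local max.

max


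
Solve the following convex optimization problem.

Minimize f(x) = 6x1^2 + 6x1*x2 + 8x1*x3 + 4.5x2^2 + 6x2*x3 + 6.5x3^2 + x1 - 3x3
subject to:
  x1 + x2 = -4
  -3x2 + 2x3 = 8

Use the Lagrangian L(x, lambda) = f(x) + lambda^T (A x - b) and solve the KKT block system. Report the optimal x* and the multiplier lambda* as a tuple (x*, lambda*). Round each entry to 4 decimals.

Form the Lagrangian:
  L(x, lambda) = (1/2) x^T Q x + c^T x + lambda^T (A x - b)
Stationarity (grad_x L = 0): Q x + c + A^T lambda = 0.
Primal feasibility: A x = b.

This gives the KKT block system:
  [ Q   A^T ] [ x     ]   [-c ]
  [ A    0  ] [ lambda ] = [ b ]

Solving the linear system:
  x*      = (-2.7442, -1.2558, 2.1163)
  lambda* = (22.5349, 2.4884)
  f(x*)   = 30.5698

x* = (-2.7442, -1.2558, 2.1163), lambda* = (22.5349, 2.4884)


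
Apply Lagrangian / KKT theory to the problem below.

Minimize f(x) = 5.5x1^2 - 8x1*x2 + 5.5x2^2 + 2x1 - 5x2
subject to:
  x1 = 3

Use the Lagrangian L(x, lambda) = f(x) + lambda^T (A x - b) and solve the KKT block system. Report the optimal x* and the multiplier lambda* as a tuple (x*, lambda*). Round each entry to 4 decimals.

Form the Lagrangian:
  L(x, lambda) = (1/2) x^T Q x + c^T x + lambda^T (A x - b)
Stationarity (grad_x L = 0): Q x + c + A^T lambda = 0.
Primal feasibility: A x = b.

This gives the KKT block system:
  [ Q   A^T ] [ x     ]   [-c ]
  [ A    0  ] [ lambda ] = [ b ]

Solving the linear system:
  x*      = (3, 2.6364)
  lambda* = (-13.9091)
  f(x*)   = 17.2727

x* = (3, 2.6364), lambda* = (-13.9091)


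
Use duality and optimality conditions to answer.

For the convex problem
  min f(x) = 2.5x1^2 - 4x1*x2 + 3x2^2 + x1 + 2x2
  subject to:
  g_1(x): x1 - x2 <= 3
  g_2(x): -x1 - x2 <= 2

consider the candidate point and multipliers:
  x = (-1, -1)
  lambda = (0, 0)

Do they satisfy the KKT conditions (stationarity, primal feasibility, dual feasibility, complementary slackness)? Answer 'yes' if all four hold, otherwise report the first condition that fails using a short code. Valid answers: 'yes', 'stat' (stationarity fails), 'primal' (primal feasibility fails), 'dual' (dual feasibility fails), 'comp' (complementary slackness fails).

Gradient of f: grad f(x) = Q x + c = (0, 0)
Constraint values g_i(x) = a_i^T x - b_i:
  g_1((-1, -1)) = -3
  g_2((-1, -1)) = 0
Stationarity residual: grad f(x) + sum_i lambda_i a_i = (0, 0)
  -> stationarity OK
Primal feasibility (all g_i <= 0): OK
Dual feasibility (all lambda_i >= 0): OK
Complementary slackness (lambda_i * g_i(x) = 0 for all i): OK

Verdict: yes, KKT holds.

yes


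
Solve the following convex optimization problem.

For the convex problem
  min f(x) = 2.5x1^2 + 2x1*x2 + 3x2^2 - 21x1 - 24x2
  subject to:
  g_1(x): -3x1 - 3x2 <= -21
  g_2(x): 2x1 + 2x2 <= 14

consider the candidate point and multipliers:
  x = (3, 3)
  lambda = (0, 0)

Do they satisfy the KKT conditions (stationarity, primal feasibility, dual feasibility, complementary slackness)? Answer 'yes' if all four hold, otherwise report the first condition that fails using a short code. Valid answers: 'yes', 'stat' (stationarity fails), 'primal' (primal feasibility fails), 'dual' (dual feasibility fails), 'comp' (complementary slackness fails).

Gradient of f: grad f(x) = Q x + c = (0, 0)
Constraint values g_i(x) = a_i^T x - b_i:
  g_1((3, 3)) = 3
  g_2((3, 3)) = -2
Stationarity residual: grad f(x) + sum_i lambda_i a_i = (0, 0)
  -> stationarity OK
Primal feasibility (all g_i <= 0): FAILS
Dual feasibility (all lambda_i >= 0): OK
Complementary slackness (lambda_i * g_i(x) = 0 for all i): OK

Verdict: the first failing condition is primal_feasibility -> primal.

primal


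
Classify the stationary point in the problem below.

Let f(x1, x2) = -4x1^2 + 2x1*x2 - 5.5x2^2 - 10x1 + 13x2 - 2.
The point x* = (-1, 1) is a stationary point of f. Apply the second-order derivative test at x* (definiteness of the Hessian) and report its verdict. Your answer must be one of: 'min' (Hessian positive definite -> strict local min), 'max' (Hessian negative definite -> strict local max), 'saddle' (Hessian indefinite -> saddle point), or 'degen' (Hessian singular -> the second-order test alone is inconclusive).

Compute the Hessian H = grad^2 f:
  H = [[-8, 2], [2, -11]]
Verify stationarity: grad f(x*) = H x* + g = (0, 0).
Eigenvalues of H: -12, -7.
Both eigenvalues < 0, so H is negative definite -> x* is a strict local max.

max


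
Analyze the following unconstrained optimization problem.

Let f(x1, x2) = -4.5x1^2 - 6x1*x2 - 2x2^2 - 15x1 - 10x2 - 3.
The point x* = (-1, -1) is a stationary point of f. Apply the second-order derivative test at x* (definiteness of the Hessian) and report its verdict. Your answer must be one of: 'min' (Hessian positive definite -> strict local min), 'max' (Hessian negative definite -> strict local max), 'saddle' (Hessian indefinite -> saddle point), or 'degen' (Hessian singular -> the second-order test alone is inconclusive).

Compute the Hessian H = grad^2 f:
  H = [[-9, -6], [-6, -4]]
Verify stationarity: grad f(x*) = H x* + g = (0, 0).
Eigenvalues of H: -13, 0.
H has a zero eigenvalue (singular; negative semidefinite but not definite), so H is neither positive definite, negative definite, nor indefinite. The second-order test alone is inconclusive -> degen.
(Indeed, f is constant along the null direction of H through x*, so x* is not a strict local extremum.)

degen


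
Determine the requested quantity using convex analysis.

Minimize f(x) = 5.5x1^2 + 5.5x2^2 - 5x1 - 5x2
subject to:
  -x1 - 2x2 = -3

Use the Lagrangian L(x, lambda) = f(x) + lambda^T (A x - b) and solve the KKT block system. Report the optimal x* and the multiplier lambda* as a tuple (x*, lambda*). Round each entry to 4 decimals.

Form the Lagrangian:
  L(x, lambda) = (1/2) x^T Q x + c^T x + lambda^T (A x - b)
Stationarity (grad_x L = 0): Q x + c + A^T lambda = 0.
Primal feasibility: A x = b.

This gives the KKT block system:
  [ Q   A^T ] [ x     ]   [-c ]
  [ A    0  ] [ lambda ] = [ b ]

Solving the linear system:
  x*      = (0.7818, 1.1091)
  lambda* = (3.6)
  f(x*)   = 0.6727

x* = (0.7818, 1.1091), lambda* = (3.6)


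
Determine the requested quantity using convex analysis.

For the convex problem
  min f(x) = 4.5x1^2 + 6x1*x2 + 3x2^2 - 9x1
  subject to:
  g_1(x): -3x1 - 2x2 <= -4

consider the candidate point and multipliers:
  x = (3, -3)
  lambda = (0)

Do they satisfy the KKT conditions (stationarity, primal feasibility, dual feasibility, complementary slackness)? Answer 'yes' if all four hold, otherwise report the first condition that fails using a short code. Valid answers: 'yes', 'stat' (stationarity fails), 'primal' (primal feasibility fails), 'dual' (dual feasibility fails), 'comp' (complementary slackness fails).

Gradient of f: grad f(x) = Q x + c = (0, 0)
Constraint values g_i(x) = a_i^T x - b_i:
  g_1((3, -3)) = 1
Stationarity residual: grad f(x) + sum_i lambda_i a_i = (0, 0)
  -> stationarity OK
Primal feasibility (all g_i <= 0): FAILS
Dual feasibility (all lambda_i >= 0): OK
Complementary slackness (lambda_i * g_i(x) = 0 for all i): OK

Verdict: the first failing condition is primal_feasibility -> primal.

primal


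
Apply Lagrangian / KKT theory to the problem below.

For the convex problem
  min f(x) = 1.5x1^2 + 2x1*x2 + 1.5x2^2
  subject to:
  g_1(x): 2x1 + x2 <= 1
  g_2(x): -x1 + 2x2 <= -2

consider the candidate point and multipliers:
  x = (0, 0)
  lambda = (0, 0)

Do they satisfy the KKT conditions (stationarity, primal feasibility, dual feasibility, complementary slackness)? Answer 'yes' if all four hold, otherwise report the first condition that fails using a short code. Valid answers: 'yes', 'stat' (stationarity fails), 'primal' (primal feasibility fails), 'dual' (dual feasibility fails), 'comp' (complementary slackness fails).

Gradient of f: grad f(x) = Q x + c = (0, 0)
Constraint values g_i(x) = a_i^T x - b_i:
  g_1((0, 0)) = -1
  g_2((0, 0)) = 2
Stationarity residual: grad f(x) + sum_i lambda_i a_i = (0, 0)
  -> stationarity OK
Primal feasibility (all g_i <= 0): FAILS
Dual feasibility (all lambda_i >= 0): OK
Complementary slackness (lambda_i * g_i(x) = 0 for all i): OK

Verdict: the first failing condition is primal_feasibility -> primal.

primal


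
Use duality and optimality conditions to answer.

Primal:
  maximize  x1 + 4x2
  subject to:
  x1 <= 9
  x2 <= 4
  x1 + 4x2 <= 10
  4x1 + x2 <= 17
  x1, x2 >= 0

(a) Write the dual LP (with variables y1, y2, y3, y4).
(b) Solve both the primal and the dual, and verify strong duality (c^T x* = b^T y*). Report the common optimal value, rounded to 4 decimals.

The standard primal-dual pair for 'max c^T x s.t. A x <= b, x >= 0' is:
  Dual:  min b^T y  s.t.  A^T y >= c,  y >= 0.

So the dual LP is:
  minimize  9y1 + 4y2 + 10y3 + 17y4
  subject to:
    y1 + y3 + 4y4 >= 1
    y2 + 4y3 + y4 >= 4
    y1, y2, y3, y4 >= 0

Solving the primal: x* = (3.8667, 1.5333).
  primal value c^T x* = 10.
Solving the dual: y* = (0, 0, 1, 0).
  dual value b^T y* = 10.
Strong duality: c^T x* = b^T y*. Confirmed.

10


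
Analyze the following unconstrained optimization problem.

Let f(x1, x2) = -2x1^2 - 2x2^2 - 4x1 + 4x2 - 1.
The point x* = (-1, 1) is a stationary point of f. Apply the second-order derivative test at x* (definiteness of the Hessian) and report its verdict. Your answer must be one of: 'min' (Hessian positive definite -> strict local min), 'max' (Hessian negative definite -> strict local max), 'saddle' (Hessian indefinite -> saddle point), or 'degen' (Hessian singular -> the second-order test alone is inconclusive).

Compute the Hessian H = grad^2 f:
  H = [[-4, 0], [0, -4]]
Verify stationarity: grad f(x*) = H x* + g = (0, 0).
Eigenvalues of H: -4, -4.
Both eigenvalues < 0, so H is negative definite -> x* is a strict local max.

max


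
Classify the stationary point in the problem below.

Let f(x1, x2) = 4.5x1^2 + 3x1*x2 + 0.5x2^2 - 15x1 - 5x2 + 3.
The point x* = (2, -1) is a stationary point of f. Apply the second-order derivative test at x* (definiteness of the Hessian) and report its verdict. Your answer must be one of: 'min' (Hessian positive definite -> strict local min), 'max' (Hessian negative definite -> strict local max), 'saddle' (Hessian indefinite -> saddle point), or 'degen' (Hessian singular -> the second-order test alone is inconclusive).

Compute the Hessian H = grad^2 f:
  H = [[9, 3], [3, 1]]
Verify stationarity: grad f(x*) = H x* + g = (0, 0).
Eigenvalues of H: 0, 10.
H has a zero eigenvalue (singular; positive semidefinite but not definite), so H is neither positive definite, negative definite, nor indefinite. The second-order test alone is inconclusive -> degen.
(Indeed, f is constant along the null direction of H through x*, so x* is not a strict local extremum.)

degen


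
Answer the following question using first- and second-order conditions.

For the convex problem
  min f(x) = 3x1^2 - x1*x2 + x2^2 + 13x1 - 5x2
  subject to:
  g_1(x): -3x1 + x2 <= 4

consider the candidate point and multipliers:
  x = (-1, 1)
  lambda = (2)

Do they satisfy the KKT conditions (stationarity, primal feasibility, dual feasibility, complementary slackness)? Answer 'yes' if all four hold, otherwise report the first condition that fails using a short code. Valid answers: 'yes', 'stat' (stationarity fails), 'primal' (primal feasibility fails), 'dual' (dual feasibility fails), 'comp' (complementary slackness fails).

Gradient of f: grad f(x) = Q x + c = (6, -2)
Constraint values g_i(x) = a_i^T x - b_i:
  g_1((-1, 1)) = 0
Stationarity residual: grad f(x) + sum_i lambda_i a_i = (0, 0)
  -> stationarity OK
Primal feasibility (all g_i <= 0): OK
Dual feasibility (all lambda_i >= 0): OK
Complementary slackness (lambda_i * g_i(x) = 0 for all i): OK

Verdict: yes, KKT holds.

yes


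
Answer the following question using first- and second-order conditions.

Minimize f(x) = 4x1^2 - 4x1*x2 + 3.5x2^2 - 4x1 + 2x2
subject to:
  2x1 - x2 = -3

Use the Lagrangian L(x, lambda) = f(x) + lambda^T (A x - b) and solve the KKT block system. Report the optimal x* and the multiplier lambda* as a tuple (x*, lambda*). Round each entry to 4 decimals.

Form the Lagrangian:
  L(x, lambda) = (1/2) x^T Q x + c^T x + lambda^T (A x - b)
Stationarity (grad_x L = 0): Q x + c + A^T lambda = 0.
Primal feasibility: A x = b.

This gives the KKT block system:
  [ Q   A^T ] [ x     ]   [-c ]
  [ A    0  ] [ lambda ] = [ b ]

Solving the linear system:
  x*      = (-1.5, 0)
  lambda* = (8)
  f(x*)   = 15

x* = (-1.5, 0), lambda* = (8)


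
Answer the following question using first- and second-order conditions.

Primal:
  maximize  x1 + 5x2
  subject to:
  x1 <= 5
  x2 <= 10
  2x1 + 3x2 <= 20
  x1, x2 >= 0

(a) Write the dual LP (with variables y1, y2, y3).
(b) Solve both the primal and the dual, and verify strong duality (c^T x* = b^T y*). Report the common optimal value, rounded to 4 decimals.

The standard primal-dual pair for 'max c^T x s.t. A x <= b, x >= 0' is:
  Dual:  min b^T y  s.t.  A^T y >= c,  y >= 0.

So the dual LP is:
  minimize  5y1 + 10y2 + 20y3
  subject to:
    y1 + 2y3 >= 1
    y2 + 3y3 >= 5
    y1, y2, y3 >= 0

Solving the primal: x* = (0, 6.6667).
  primal value c^T x* = 33.3333.
Solving the dual: y* = (0, 0, 1.6667).
  dual value b^T y* = 33.3333.
Strong duality: c^T x* = b^T y*. Confirmed.

33.3333


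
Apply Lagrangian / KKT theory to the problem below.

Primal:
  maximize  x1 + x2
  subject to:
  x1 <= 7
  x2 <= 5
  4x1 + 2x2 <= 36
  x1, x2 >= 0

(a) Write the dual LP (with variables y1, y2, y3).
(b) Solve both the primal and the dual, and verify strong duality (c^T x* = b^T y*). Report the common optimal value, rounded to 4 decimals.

The standard primal-dual pair for 'max c^T x s.t. A x <= b, x >= 0' is:
  Dual:  min b^T y  s.t.  A^T y >= c,  y >= 0.

So the dual LP is:
  minimize  7y1 + 5y2 + 36y3
  subject to:
    y1 + 4y3 >= 1
    y2 + 2y3 >= 1
    y1, y2, y3 >= 0

Solving the primal: x* = (6.5, 5).
  primal value c^T x* = 11.5.
Solving the dual: y* = (0, 0.5, 0.25).
  dual value b^T y* = 11.5.
Strong duality: c^T x* = b^T y*. Confirmed.

11.5


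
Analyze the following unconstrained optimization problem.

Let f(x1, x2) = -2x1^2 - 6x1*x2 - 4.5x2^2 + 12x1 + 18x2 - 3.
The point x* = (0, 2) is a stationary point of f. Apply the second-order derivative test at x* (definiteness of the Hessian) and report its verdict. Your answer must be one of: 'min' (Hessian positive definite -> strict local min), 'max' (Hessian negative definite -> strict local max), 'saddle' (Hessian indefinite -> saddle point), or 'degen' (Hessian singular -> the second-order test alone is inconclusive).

Compute the Hessian H = grad^2 f:
  H = [[-4, -6], [-6, -9]]
Verify stationarity: grad f(x*) = H x* + g = (0, 0).
Eigenvalues of H: -13, 0.
H has a zero eigenvalue (singular; negative semidefinite but not definite), so H is neither positive definite, negative definite, nor indefinite. The second-order test alone is inconclusive -> degen.
(Indeed, f is constant along the null direction of H through x*, so x* is not a strict local extremum.)

degen


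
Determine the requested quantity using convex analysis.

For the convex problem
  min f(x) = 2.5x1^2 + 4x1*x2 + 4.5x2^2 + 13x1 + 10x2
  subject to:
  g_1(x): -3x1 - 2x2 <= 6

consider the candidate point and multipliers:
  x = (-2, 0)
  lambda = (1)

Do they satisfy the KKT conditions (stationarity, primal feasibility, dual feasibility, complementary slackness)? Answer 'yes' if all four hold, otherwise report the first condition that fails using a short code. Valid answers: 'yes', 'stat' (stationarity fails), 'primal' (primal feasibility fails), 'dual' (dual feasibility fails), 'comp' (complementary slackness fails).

Gradient of f: grad f(x) = Q x + c = (3, 2)
Constraint values g_i(x) = a_i^T x - b_i:
  g_1((-2, 0)) = 0
Stationarity residual: grad f(x) + sum_i lambda_i a_i = (0, 0)
  -> stationarity OK
Primal feasibility (all g_i <= 0): OK
Dual feasibility (all lambda_i >= 0): OK
Complementary slackness (lambda_i * g_i(x) = 0 for all i): OK

Verdict: yes, KKT holds.

yes
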